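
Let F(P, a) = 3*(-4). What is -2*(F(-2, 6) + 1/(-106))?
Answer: 1273/53 ≈ 24.019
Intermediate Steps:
F(P, a) = -12
-2*(F(-2, 6) + 1/(-106)) = -2*(-12 + 1/(-106)) = -2*(-12 - 1/106) = -2*(-1273/106) = 1273/53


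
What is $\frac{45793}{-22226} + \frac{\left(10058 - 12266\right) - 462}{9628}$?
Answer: $- \frac{62529803}{26748991} \approx -2.3377$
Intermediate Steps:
$\frac{45793}{-22226} + \frac{\left(10058 - 12266\right) - 462}{9628} = 45793 \left(- \frac{1}{22226}\right) + \left(-2208 - 462\right) \frac{1}{9628} = - \frac{45793}{22226} - \frac{1335}{4814} = - \frac{62529803}{26748991}$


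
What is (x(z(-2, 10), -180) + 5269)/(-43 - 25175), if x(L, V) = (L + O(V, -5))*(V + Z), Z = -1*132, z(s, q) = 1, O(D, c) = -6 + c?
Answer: -8389/25218 ≈ -0.33266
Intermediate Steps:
Z = -132
x(L, V) = (-132 + V)*(-11 + L) (x(L, V) = (L + (-6 - 5))*(V - 132) = (L - 11)*(-132 + V) = (-11 + L)*(-132 + V) = (-132 + V)*(-11 + L))
(x(z(-2, 10), -180) + 5269)/(-43 - 25175) = ((1452 - 132*1 - 11*(-180) + 1*(-180)) + 5269)/(-43 - 25175) = ((1452 - 132 + 1980 - 180) + 5269)/(-25218) = (3120 + 5269)*(-1/25218) = 8389*(-1/25218) = -8389/25218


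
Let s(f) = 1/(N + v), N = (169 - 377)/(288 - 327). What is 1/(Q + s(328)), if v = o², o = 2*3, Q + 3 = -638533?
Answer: -124/79178461 ≈ -1.5661e-6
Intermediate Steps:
Q = -638536 (Q = -3 - 638533 = -638536)
N = 16/3 (N = -208/(-39) = -208*(-1/39) = 16/3 ≈ 5.3333)
o = 6
v = 36 (v = 6² = 36)
s(f) = 3/124 (s(f) = 1/(16/3 + 36) = 1/(124/3) = 3/124)
1/(Q + s(328)) = 1/(-638536 + 3/124) = 1/(-79178461/124) = -124/79178461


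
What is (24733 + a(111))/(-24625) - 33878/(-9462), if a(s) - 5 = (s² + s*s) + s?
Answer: 182980954/116500875 ≈ 1.5706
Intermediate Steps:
a(s) = 5 + s + 2*s² (a(s) = 5 + ((s² + s*s) + s) = 5 + ((s² + s²) + s) = 5 + (2*s² + s) = 5 + (s + 2*s²) = 5 + s + 2*s²)
(24733 + a(111))/(-24625) - 33878/(-9462) = (24733 + (5 + 111 + 2*111²))/(-24625) - 33878/(-9462) = (24733 + (5 + 111 + 2*12321))*(-1/24625) - 33878*(-1/9462) = (24733 + (5 + 111 + 24642))*(-1/24625) + 16939/4731 = (24733 + 24758)*(-1/24625) + 16939/4731 = 49491*(-1/24625) + 16939/4731 = -49491/24625 + 16939/4731 = 182980954/116500875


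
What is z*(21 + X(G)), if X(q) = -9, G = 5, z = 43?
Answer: 516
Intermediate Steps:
z*(21 + X(G)) = 43*(21 - 9) = 43*12 = 516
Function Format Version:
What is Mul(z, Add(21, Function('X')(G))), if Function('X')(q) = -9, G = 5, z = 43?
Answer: 516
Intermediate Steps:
Mul(z, Add(21, Function('X')(G))) = Mul(43, Add(21, -9)) = Mul(43, 12) = 516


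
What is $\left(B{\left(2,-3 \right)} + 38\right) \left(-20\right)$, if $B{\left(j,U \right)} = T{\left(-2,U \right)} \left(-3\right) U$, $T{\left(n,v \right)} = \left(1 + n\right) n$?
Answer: $-1120$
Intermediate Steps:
$T{\left(n,v \right)} = n \left(1 + n\right)$
$B{\left(j,U \right)} = - 6 U$ ($B{\left(j,U \right)} = - 2 \left(1 - 2\right) \left(-3\right) U = \left(-2\right) \left(-1\right) \left(-3\right) U = 2 \left(-3\right) U = - 6 U$)
$\left(B{\left(2,-3 \right)} + 38\right) \left(-20\right) = \left(\left(-6\right) \left(-3\right) + 38\right) \left(-20\right) = \left(18 + 38\right) \left(-20\right) = 56 \left(-20\right) = -1120$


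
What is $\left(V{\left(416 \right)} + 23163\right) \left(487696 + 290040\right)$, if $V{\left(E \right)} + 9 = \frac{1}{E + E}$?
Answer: $\frac{1872800828993}{104} \approx 1.8008 \cdot 10^{10}$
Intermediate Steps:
$V{\left(E \right)} = -9 + \frac{1}{2 E}$ ($V{\left(E \right)} = -9 + \frac{1}{E + E} = -9 + \frac{1}{2 E}$)
$\left(V{\left(416 \right)} + 23163\right) \left(487696 + 290040\right) = \left(\left(-9 + \frac{1}{2 \cdot 416}\right) + 23163\right) \left(487696 + 290040\right) = \left(\left(-9 + \frac{1}{2} \cdot \frac{1}{416}\right) + 23163\right) 777736 = \left(\left(-9 + \frac{1}{832}\right) + 23163\right) 777736 = \left(- \frac{7487}{832} + 23163\right) 777736 = \frac{19264129}{832} \cdot 777736 = \frac{1872800828993}{104}$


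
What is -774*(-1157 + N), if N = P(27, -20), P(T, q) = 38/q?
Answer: 4484943/5 ≈ 8.9699e+5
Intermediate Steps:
N = -19/10 (N = 38/(-20) = 38*(-1/20) = -19/10 ≈ -1.9000)
-774*(-1157 + N) = -774*(-1157 - 19/10) = -774*(-11589/10) = 4484943/5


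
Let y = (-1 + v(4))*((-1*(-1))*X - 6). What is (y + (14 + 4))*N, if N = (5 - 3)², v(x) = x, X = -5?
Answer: -60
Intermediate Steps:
N = 4 (N = 2² = 4)
y = -33 (y = (-1 + 4)*(-1*(-1)*(-5) - 6) = 3*(1*(-5) - 6) = 3*(-5 - 6) = 3*(-11) = -33)
(y + (14 + 4))*N = (-33 + (14 + 4))*4 = (-33 + 18)*4 = -15*4 = -60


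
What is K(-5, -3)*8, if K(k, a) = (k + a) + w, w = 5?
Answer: -24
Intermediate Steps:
K(k, a) = 5 + a + k (K(k, a) = (k + a) + 5 = (a + k) + 5 = 5 + a + k)
K(-5, -3)*8 = (5 - 3 - 5)*8 = -3*8 = -24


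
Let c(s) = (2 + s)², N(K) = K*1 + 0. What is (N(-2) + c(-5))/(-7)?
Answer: -1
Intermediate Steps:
N(K) = K (N(K) = K + 0 = K)
(N(-2) + c(-5))/(-7) = (-2 + (2 - 5)²)/(-7) = (-2 + (-3)²)*(-⅐) = (-2 + 9)*(-⅐) = 7*(-⅐) = -1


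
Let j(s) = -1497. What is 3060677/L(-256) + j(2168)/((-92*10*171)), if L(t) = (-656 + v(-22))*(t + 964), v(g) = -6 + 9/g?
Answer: -5154814791/791022440 ≈ -6.5166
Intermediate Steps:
L(t) = -7024186/11 - 14573*t/22 (L(t) = (-656 + (-6 + 9/(-22)))*(t + 964) = (-656 + (-6 + 9*(-1/22)))*(964 + t) = (-656 + (-6 - 9/22))*(964 + t) = (-656 - 141/22)*(964 + t) = -14573*(964 + t)/22 = -7024186/11 - 14573*t/22)
3060677/L(-256) + j(2168)/((-92*10*171)) = 3060677/(-7024186/11 - 14573/22*(-256)) - 1497/(-92*10*171) = 3060677/(-7024186/11 + 1865344/11) - 1497/((-920*171)) = 3060677/(-5158842/11) - 1497/(-157320) = 3060677*(-11/5158842) - 1497*(-1/157320) = -33667447/5158842 + 499/52440 = -5154814791/791022440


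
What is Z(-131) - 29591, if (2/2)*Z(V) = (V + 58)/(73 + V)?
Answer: -1716205/58 ≈ -29590.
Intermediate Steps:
Z(V) = (58 + V)/(73 + V) (Z(V) = (V + 58)/(73 + V) = (58 + V)/(73 + V))
Z(-131) - 29591 = (58 - 131)/(73 - 131) - 29591 = -73/(-58) - 29591 = -1/58*(-73) - 29591 = 73/58 - 29591 = -1716205/58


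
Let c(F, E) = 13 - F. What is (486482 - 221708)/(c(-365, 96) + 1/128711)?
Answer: 34079326314/48652759 ≈ 700.46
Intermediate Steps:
(486482 - 221708)/(c(-365, 96) + 1/128711) = (486482 - 221708)/((13 - 1*(-365)) + 1/128711) = 264774/((13 + 365) + 1/128711) = 264774/(378 + 1/128711) = 264774/(48652759/128711) = 264774*(128711/48652759) = 34079326314/48652759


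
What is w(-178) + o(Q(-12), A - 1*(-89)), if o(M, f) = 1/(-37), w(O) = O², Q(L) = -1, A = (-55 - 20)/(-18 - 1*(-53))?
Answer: 1172307/37 ≈ 31684.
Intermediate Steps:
A = -15/7 (A = -75/(-18 + 53) = -75/35 = -75*1/35 = -15/7 ≈ -2.1429)
o(M, f) = -1/37
w(-178) + o(Q(-12), A - 1*(-89)) = (-178)² - 1/37 = 31684 - 1/37 = 1172307/37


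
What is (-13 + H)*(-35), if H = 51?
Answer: -1330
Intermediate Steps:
(-13 + H)*(-35) = (-13 + 51)*(-35) = 38*(-35) = -1330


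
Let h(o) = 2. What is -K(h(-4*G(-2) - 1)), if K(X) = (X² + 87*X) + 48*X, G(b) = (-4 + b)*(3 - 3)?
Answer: -274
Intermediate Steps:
G(b) = 0 (G(b) = (-4 + b)*0 = 0)
K(X) = X² + 135*X
-K(h(-4*G(-2) - 1)) = -2*(135 + 2) = -2*137 = -1*274 = -274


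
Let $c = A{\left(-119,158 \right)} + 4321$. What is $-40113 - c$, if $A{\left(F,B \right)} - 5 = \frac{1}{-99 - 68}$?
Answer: $- \frac{7421312}{167} \approx -44439.0$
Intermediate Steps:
$A{\left(F,B \right)} = \frac{834}{167}$ ($A{\left(F,B \right)} = 5 + \frac{1}{-99 - 68} = 5 + \frac{1}{-167} = 5 - \frac{1}{167} = \frac{834}{167}$)
$c = \frac{722441}{167}$ ($c = \frac{834}{167} + 4321 = \frac{722441}{167} \approx 4326.0$)
$-40113 - c = -40113 - \frac{722441}{167} = - \frac{7421312}{167}$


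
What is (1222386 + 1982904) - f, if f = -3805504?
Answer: 7010794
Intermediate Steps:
(1222386 + 1982904) - f = (1222386 + 1982904) - 1*(-3805504) = 3205290 + 3805504 = 7010794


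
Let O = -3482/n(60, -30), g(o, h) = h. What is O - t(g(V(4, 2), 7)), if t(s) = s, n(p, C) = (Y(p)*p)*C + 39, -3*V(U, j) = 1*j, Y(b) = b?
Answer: -752245/107961 ≈ -6.9678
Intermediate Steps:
V(U, j) = -j/3
n(p, C) = 39 + C*p**2 (n(p, C) = (p*p)*C + 39 = p**2*C + 39 = C*p**2 + 39 = 39 + C*p**2)
O = 3482/107961 (O = -3482/(39 - 30*60**2) = -3482/(39 - 30*3600) = -3482/(39 - 108000) = -3482/(-107961) = -3482*(-1/107961) = 3482/107961 ≈ 0.032252)
O - t(g(V(4, 2), 7)) = 3482/107961 - 1*7 = 3482/107961 - 7 = -752245/107961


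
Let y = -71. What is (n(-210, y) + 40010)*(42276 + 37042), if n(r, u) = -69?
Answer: 3168040238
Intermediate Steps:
(n(-210, y) + 40010)*(42276 + 37042) = (-69 + 40010)*(42276 + 37042) = 39941*79318 = 3168040238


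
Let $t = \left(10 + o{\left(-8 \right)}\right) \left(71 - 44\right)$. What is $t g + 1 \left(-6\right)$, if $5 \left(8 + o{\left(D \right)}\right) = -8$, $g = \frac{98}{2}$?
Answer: $\frac{2616}{5} \approx 523.2$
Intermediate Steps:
$g = 49$ ($g = 98 \cdot \frac{1}{2} = 49$)
$o{\left(D \right)} = - \frac{48}{5}$ ($o{\left(D \right)} = -8 + \frac{1}{5} \left(-8\right) = -8 - \frac{8}{5} = - \frac{48}{5}$)
$t = \frac{54}{5}$ ($t = \left(10 - \frac{48}{5}\right) \left(71 - 44\right) = \frac{2}{5} \cdot 27 = \frac{54}{5} \approx 10.8$)
$t g + 1 \left(-6\right) = \frac{54}{5} \cdot 49 + 1 \left(-6\right) = \frac{2646}{5} - 6 = \frac{2616}{5}$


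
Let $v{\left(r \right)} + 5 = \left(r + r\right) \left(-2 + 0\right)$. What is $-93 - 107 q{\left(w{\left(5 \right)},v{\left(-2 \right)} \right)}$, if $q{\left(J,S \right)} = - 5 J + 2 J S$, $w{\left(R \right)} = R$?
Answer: $-628$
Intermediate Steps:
$v{\left(r \right)} = -5 - 4 r$ ($v{\left(r \right)} = -5 + \left(r + r\right) \left(-2 + 0\right) = -5 + 2 r \left(-2\right) = -5 - 4 r$)
$q{\left(J,S \right)} = - 5 J + 2 J S$
$-93 - 107 q{\left(w{\left(5 \right)},v{\left(-2 \right)} \right)} = -93 - 107 \cdot 5 \left(-5 + 2 \left(-5 - -8\right)\right) = -93 - 107 \cdot 5 \left(-5 + 2 \left(-5 + 8\right)\right) = -93 - 107 \cdot 5 \left(-5 + 2 \cdot 3\right) = -93 - 107 \cdot 5 \left(-5 + 6\right) = -93 - 107 \cdot 5 \cdot 1 = -93 - 535 = -628$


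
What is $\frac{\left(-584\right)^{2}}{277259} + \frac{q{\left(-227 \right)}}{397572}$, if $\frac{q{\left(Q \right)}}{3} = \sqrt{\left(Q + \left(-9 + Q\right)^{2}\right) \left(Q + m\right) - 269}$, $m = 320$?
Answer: $\frac{341056}{277259} + \frac{\sqrt{1289587}}{66262} \approx 1.2472$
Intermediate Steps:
$q{\left(Q \right)} = 3 \sqrt{-269 + \left(320 + Q\right) \left(Q + \left(-9 + Q\right)^{2}\right)}$ ($q{\left(Q \right)} = 3 \sqrt{\left(Q + \left(-9 + Q\right)^{2}\right) \left(Q + 320\right) - 269} = 3 \sqrt{\left(Q + \left(-9 + Q\right)^{2}\right) \left(320 + Q\right) - 269} = 3 \sqrt{\left(320 + Q\right) \left(Q + \left(-9 + Q\right)^{2}\right) - 269} = 3 \sqrt{-269 + \left(320 + Q\right) \left(Q + \left(-9 + Q\right)^{2}\right)}$)
$\frac{\left(-584\right)^{2}}{277259} + \frac{q{\left(-227 \right)}}{397572} = \frac{\left(-584\right)^{2}}{277259} + \frac{3 \sqrt{25651 + \left(-227\right)^{3} - -1216493 + 303 \left(-227\right)^{2}}}{397572} = 341056 \cdot \frac{1}{277259} + 3 \sqrt{25651 - 11697083 + 1216493 + 303 \cdot 51529} \cdot \frac{1}{397572} = \frac{341056}{277259} + 3 \sqrt{25651 - 11697083 + 1216493 + 15613287} \cdot \frac{1}{397572} = \frac{341056}{277259} + 3 \sqrt{5158348} \cdot \frac{1}{397572} = \frac{341056}{277259} + 3 \cdot 2 \sqrt{1289587} \cdot \frac{1}{397572} = \frac{341056}{277259} + 6 \sqrt{1289587} \cdot \frac{1}{397572} = \frac{341056}{277259} + \frac{\sqrt{1289587}}{66262}$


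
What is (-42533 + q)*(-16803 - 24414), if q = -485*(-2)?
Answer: 1713102171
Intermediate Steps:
q = 970
(-42533 + q)*(-16803 - 24414) = (-42533 + 970)*(-16803 - 24414) = -41563*(-41217) = 1713102171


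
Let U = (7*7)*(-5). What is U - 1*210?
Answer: -455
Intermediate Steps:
U = -245 (U = 49*(-5) = -245)
U - 1*210 = -245 - 1*210 = -245 - 210 = -455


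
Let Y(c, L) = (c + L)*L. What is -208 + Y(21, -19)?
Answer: -246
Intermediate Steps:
Y(c, L) = L*(L + c) (Y(c, L) = (L + c)*L = L*(L + c))
-208 + Y(21, -19) = -208 - 19*(-19 + 21) = -208 - 19*2 = -208 - 38 = -246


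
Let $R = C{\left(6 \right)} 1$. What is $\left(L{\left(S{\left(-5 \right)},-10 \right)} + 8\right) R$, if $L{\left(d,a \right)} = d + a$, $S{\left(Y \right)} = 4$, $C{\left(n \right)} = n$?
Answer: $12$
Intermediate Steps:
$L{\left(d,a \right)} = a + d$
$R = 6$ ($R = 6 \cdot 1 = 6$)
$\left(L{\left(S{\left(-5 \right)},-10 \right)} + 8\right) R = \left(\left(-10 + 4\right) + 8\right) 6 = \left(-6 + 8\right) 6 = 2 \cdot 6 = 12$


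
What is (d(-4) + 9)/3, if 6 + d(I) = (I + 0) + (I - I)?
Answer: -1/3 ≈ -0.33333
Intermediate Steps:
d(I) = -6 + I (d(I) = -6 + ((I + 0) + (I - I)) = -6 + (I + 0) = -6 + I)
(d(-4) + 9)/3 = ((-6 - 4) + 9)/3 = (-10 + 9)/3 = (1/3)*(-1) = -1/3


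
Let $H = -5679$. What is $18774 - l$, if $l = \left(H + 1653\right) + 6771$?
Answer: $16029$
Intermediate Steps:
$l = 2745$ ($l = \left(-5679 + 1653\right) + 6771 = -4026 + 6771 = 2745$)
$18774 - l = 18774 - 2745 = 16029$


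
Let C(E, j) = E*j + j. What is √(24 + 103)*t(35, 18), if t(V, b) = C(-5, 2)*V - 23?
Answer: -303*√127 ≈ -3414.6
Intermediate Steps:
C(E, j) = j + E*j
t(V, b) = -23 - 8*V (t(V, b) = (2*(1 - 5))*V - 23 = (2*(-4))*V - 23 = -8*V - 23 = -23 - 8*V)
√(24 + 103)*t(35, 18) = √(24 + 103)*(-23 - 8*35) = √127*(-23 - 280) = √127*(-303) = -303*√127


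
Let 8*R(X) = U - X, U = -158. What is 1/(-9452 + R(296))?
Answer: -4/38035 ≈ -0.00010517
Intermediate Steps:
R(X) = -79/4 - X/8 (R(X) = (-158 - X)/8 = -79/4 - X/8)
1/(-9452 + R(296)) = 1/(-9452 + (-79/4 - ⅛*296)) = 1/(-9452 + (-79/4 - 37)) = 1/(-9452 - 227/4) = 1/(-38035/4) = -4/38035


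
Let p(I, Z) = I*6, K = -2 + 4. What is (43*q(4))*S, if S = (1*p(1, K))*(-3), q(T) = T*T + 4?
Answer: -15480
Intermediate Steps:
K = 2
p(I, Z) = 6*I
q(T) = 4 + T² (q(T) = T² + 4 = 4 + T²)
S = -18 (S = (1*(6*1))*(-3) = (1*6)*(-3) = 6*(-3) = -18)
(43*q(4))*S = (43*(4 + 4²))*(-18) = (43*(4 + 16))*(-18) = (43*20)*(-18) = 860*(-18) = -15480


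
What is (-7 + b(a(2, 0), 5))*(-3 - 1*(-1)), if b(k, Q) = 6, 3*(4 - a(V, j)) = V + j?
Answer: 2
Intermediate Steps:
a(V, j) = 4 - V/3 - j/3 (a(V, j) = 4 - (V + j)/3 = 4 + (-V/3 - j/3) = 4 - V/3 - j/3)
(-7 + b(a(2, 0), 5))*(-3 - 1*(-1)) = (-7 + 6)*(-3 - 1*(-1)) = -(-3 + 1) = -1*(-2) = 2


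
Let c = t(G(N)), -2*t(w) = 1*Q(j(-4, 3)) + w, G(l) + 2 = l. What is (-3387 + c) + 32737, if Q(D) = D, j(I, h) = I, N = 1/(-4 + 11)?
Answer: 410941/14 ≈ 29353.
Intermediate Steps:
N = ⅐ (N = 1/7 = ⅐ ≈ 0.14286)
G(l) = -2 + l
t(w) = 2 - w/2 (t(w) = -(1*(-4) + w)/2 = -(-4 + w)/2 = 2 - w/2)
c = 41/14 (c = 2 - (-2 + ⅐)/2 = 2 - ½*(-13/7) = 2 + 13/14 = 41/14 ≈ 2.9286)
(-3387 + c) + 32737 = (-3387 + 41/14) + 32737 = -47377/14 + 32737 = 410941/14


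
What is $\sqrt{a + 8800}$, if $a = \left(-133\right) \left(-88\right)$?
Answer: $2 \sqrt{5126} \approx 143.19$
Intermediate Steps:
$a = 11704$
$\sqrt{a + 8800} = \sqrt{11704 + 8800} = \sqrt{20504} = 2 \sqrt{5126}$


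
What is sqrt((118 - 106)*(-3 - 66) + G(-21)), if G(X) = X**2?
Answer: 3*I*sqrt(43) ≈ 19.672*I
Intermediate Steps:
sqrt((118 - 106)*(-3 - 66) + G(-21)) = sqrt((118 - 106)*(-3 - 66) + (-21)**2) = sqrt(12*(-69) + 441) = sqrt(-828 + 441) = sqrt(-387) = 3*I*sqrt(43)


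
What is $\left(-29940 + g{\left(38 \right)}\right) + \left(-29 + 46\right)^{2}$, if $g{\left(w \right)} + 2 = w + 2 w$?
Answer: $-29539$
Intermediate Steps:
$g{\left(w \right)} = -2 + 3 w$ ($g{\left(w \right)} = -2 + \left(w + 2 w\right) = -2 + 3 w$)
$\left(-29940 + g{\left(38 \right)}\right) + \left(-29 + 46\right)^{2} = \left(-29940 + \left(-2 + 3 \cdot 38\right)\right) + \left(-29 + 46\right)^{2} = \left(-29940 + \left(-2 + 114\right)\right) + 17^{2} = \left(-29940 + 112\right) + 289 = -29828 + 289 = -29539$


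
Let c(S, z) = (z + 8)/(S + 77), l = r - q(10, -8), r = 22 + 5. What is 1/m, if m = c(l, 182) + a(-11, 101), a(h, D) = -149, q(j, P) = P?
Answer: -56/8249 ≈ -0.0067887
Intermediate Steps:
r = 27
l = 35 (l = 27 - 1*(-8) = 27 + 8 = 35)
c(S, z) = (8 + z)/(77 + S)
m = -8249/56 (m = (8 + 182)/(77 + 35) - 149 = 190/112 - 149 = (1/112)*190 - 149 = 95/56 - 149 = -8249/56 ≈ -147.30)
1/m = 1/(-8249/56) = -56/8249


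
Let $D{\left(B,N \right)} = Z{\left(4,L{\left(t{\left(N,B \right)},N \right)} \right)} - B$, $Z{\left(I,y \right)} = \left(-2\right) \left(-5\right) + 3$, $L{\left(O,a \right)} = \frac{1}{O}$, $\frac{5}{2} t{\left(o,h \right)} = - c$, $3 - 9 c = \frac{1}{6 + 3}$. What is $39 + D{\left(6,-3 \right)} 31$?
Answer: $256$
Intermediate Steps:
$c = \frac{26}{81}$ ($c = \frac{1}{3} - \frac{1}{9 \left(6 + 3\right)} = \frac{1}{3} - \frac{1}{9 \cdot 9} = \frac{1}{3} - \frac{1}{81} = \frac{26}{81} \approx 0.32099$)
$t{\left(o,h \right)} = - \frac{52}{405}$ ($t{\left(o,h \right)} = \frac{2 \left(\left(-1\right) \frac{26}{81}\right)}{5} = \frac{2}{5} \left(- \frac{26}{81}\right) = - \frac{52}{405}$)
$Z{\left(I,y \right)} = 13$ ($Z{\left(I,y \right)} = 10 + 3 = 13$)
$D{\left(B,N \right)} = 13 - B$
$39 + D{\left(6,-3 \right)} 31 = 39 + \left(13 - 6\right) 31 = 39 + 7 \cdot 31 = 39 + 217 = 256$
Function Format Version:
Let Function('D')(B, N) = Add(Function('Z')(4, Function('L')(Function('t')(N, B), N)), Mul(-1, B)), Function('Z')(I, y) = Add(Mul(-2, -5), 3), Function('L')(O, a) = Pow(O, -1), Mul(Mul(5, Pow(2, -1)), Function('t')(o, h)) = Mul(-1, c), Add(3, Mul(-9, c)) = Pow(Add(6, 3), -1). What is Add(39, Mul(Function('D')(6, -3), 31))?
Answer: 256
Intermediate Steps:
c = Rational(26, 81) (c = Add(Rational(1, 3), Mul(Rational(-1, 9), Pow(Add(6, 3), -1))) = Add(Rational(1, 3), Mul(Rational(-1, 9), Pow(9, -1))) = Add(Rational(1, 3), Mul(Rational(-1, 9), Rational(1, 9))) = Add(Rational(1, 3), Rational(-1, 81)) = Rational(26, 81) ≈ 0.32099)
Function('t')(o, h) = Rational(-52, 405) (Function('t')(o, h) = Mul(Rational(2, 5), Mul(-1, Rational(26, 81))) = Mul(Rational(2, 5), Rational(-26, 81)) = Rational(-52, 405))
Function('Z')(I, y) = 13 (Function('Z')(I, y) = Add(10, 3) = 13)
Function('D')(B, N) = Add(13, Mul(-1, B))
Add(39, Mul(Function('D')(6, -3), 31)) = Add(39, Mul(Add(13, Mul(-1, 6)), 31)) = Add(39, Mul(Add(13, -6), 31)) = Add(39, Mul(7, 31)) = Add(39, 217) = 256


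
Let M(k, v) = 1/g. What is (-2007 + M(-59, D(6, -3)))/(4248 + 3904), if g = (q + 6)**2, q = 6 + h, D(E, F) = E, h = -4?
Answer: -128447/521728 ≈ -0.24620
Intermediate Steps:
q = 2 (q = 6 - 4 = 2)
g = 64 (g = (2 + 6)**2 = 8**2 = 64)
M(k, v) = 1/64
(-2007 + M(-59, D(6, -3)))/(4248 + 3904) = (-2007 + 1/64)/(4248 + 3904) = -128447/64/8152 = -128447/64*1/8152 = -128447/521728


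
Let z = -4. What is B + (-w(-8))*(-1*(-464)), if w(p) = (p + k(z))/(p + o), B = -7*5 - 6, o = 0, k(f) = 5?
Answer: -215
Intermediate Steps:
B = -41 (B = -35 - 6 = -41)
w(p) = (5 + p)/p (w(p) = (p + 5)/(p + 0) = (5 + p)/p)
B + (-w(-8))*(-1*(-464)) = -41 + (-(5 - 8)/(-8))*(-1*(-464)) = -41 - (-1)*(-3)/8*464 = -41 - 1*3/8*464 = -41 - 3/8*464 = -41 - 174 = -215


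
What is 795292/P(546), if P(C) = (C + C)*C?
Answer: 198823/149058 ≈ 1.3339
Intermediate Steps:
P(C) = 2*C² (P(C) = (2*C)*C = 2*C²)
795292/P(546) = 795292/((2*546²)) = 795292/((2*298116)) = 795292/596232 = 795292*(1/596232) = 198823/149058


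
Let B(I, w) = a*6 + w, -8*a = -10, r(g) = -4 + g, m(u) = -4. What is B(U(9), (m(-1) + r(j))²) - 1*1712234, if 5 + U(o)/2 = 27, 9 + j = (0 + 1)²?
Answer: -3423941/2 ≈ -1.7120e+6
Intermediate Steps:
j = -8 (j = -9 + (0 + 1)² = -9 + 1² = -9 + 1 = -8)
U(o) = 44 (U(o) = -10 + 2*27 = -10 + 54 = 44)
a = 5/4 (a = -⅛*(-10) = 5/4 ≈ 1.2500)
B(I, w) = 15/2 + w (B(I, w) = (5/4)*6 + w = 15/2 + w)
B(U(9), (m(-1) + r(j))²) - 1*1712234 = (15/2 + (-4 + (-4 - 8))²) - 1*1712234 = (15/2 + (-4 - 12)²) - 1712234 = (15/2 + (-16)²) - 1712234 = (15/2 + 256) - 1712234 = 527/2 - 1712234 = -3423941/2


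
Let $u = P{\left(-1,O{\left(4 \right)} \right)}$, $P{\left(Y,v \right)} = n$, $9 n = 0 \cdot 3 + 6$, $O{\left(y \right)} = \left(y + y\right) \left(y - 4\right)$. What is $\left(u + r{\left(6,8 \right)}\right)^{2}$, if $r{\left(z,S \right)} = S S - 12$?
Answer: $\frac{24964}{9} \approx 2773.8$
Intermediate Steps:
$O{\left(y \right)} = 2 y \left(-4 + y\right)$
$n = \frac{2}{3}$ ($n = \frac{0 \cdot 3 + 6}{9} = \frac{0 + 6}{9} = \frac{1}{9} \cdot 6 = \frac{2}{3} \approx 0.66667$)
$r{\left(z,S \right)} = -12 + S^{2}$ ($r{\left(z,S \right)} = S^{2} - 12 = -12 + S^{2}$)
$P{\left(Y,v \right)} = \frac{2}{3}$
$u = \frac{2}{3} \approx 0.66667$
$\left(u + r{\left(6,8 \right)}\right)^{2} = \left(\frac{2}{3} - \left(12 - 8^{2}\right)\right)^{2} = \left(\frac{2}{3} + \left(-12 + 64\right)\right)^{2} = \left(\frac{2}{3} + 52\right)^{2} = \left(\frac{158}{3}\right)^{2} = \frac{24964}{9}$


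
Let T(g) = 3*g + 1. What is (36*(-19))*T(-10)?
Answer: 19836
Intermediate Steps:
T(g) = 1 + 3*g
(36*(-19))*T(-10) = (36*(-19))*(1 + 3*(-10)) = -684*(1 - 30) = -684*(-29) = 19836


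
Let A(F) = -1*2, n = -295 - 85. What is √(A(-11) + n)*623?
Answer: 623*I*√382 ≈ 12176.0*I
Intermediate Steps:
n = -380
A(F) = -2
√(A(-11) + n)*623 = √(-2 - 380)*623 = √(-382)*623 = (I*√382)*623 = 623*I*√382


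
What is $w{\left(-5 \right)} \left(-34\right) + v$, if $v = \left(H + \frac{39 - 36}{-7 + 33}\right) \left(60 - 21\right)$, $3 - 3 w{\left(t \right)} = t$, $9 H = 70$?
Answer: $\frac{1303}{6} \approx 217.17$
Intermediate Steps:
$H = \frac{70}{9}$ ($H = \frac{1}{9} \cdot 70 = \frac{70}{9} \approx 7.7778$)
$w{\left(t \right)} = 1 - \frac{t}{3}$
$v = \frac{1847}{6}$ ($v = \left(\frac{70}{9} + \frac{39 - 36}{-7 + 33}\right) \left(60 - 21\right) = \left(\frac{70}{9} + \frac{3}{26}\right) 39 = \frac{1847}{234} \cdot 39 = \frac{1847}{6} \approx 307.83$)
$w{\left(-5 \right)} \left(-34\right) + v = \left(1 - - \frac{5}{3}\right) \left(-34\right) + \frac{1847}{6} = \left(1 + \frac{5}{3}\right) \left(-34\right) + \frac{1847}{6} = \frac{8}{3} \left(-34\right) + \frac{1847}{6} = - \frac{272}{3} + \frac{1847}{6} = \frac{1303}{6}$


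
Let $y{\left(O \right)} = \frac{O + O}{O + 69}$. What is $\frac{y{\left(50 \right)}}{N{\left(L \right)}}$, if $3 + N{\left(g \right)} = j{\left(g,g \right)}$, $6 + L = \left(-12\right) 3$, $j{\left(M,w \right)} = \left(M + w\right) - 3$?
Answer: $- \frac{10}{1071} \approx -0.0093371$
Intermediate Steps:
$j{\left(M,w \right)} = -3 + M + w$
$L = -42$ ($L = -6 - 36 = -42$)
$y{\left(O \right)} = \frac{2 O}{69 + O}$
$N{\left(g \right)} = -6 + 2 g$ ($N{\left(g \right)} = -3 + \left(-3 + g + g\right) = -3 + \left(-3 + 2 g\right) = -6 + 2 g$)
$\frac{y{\left(50 \right)}}{N{\left(L \right)}} = \frac{2 \cdot 50 \frac{1}{69 + 50}}{-6 + 2 \left(-42\right)} = \frac{2 \cdot 50 \cdot \frac{1}{119}}{-6 - 84} = \frac{2 \cdot 50 \cdot \frac{1}{119}}{-90} = \frac{100}{119} \left(- \frac{1}{90}\right) = - \frac{10}{1071}$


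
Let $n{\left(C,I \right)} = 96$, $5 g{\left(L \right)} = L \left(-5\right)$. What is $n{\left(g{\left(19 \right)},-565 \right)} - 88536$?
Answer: $-88440$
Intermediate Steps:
$g{\left(L \right)} = - L$ ($g{\left(L \right)} = \frac{L \left(-5\right)}{5} = \frac{\left(-5\right) L}{5} = - L$)
$n{\left(g{\left(19 \right)},-565 \right)} - 88536 = 96 - 88536 = -88440$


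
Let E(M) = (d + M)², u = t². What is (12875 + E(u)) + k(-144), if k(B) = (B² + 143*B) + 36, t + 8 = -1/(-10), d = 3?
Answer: 173334681/10000 ≈ 17333.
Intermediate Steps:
t = -79/10 (t = -8 - 1/(-10) = -8 - 1*(-⅒) = -8 + ⅒ = -79/10 ≈ -7.9000)
k(B) = 36 + B² + 143*B
u = 6241/100 (u = (-79/10)² = 6241/100 ≈ 62.410)
E(M) = (3 + M)²
(12875 + E(u)) + k(-144) = (12875 + (3 + 6241/100)²) + (36 + (-144)² + 143*(-144)) = (12875 + (6541/100)²) + (36 + 20736 - 20592) = (12875 + 42784681/10000) + 180 = 171534681/10000 + 180 = 173334681/10000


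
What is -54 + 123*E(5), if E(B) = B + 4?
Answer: 1053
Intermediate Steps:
E(B) = 4 + B
-54 + 123*E(5) = -54 + 123*(4 + 5) = -54 + 123*9 = -54 + 1107 = 1053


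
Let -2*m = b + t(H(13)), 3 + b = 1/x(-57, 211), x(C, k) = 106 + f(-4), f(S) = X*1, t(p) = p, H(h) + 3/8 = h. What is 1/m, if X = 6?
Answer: -224/1079 ≈ -0.20760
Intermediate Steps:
H(h) = -3/8 + h
f(S) = 6 (f(S) = 6*1 = 6)
x(C, k) = 112 (x(C, k) = 106 + 6 = 112)
b = -335/112 (b = -3 + 1/112 = -335/112 ≈ -2.9911)
m = -1079/224 (m = -(-335/112 + (-3/8 + 13))/2 = -(-335/112 + 101/8)/2 = -½*1079/112 = -1079/224 ≈ -4.8170)
1/m = 1/(-1079/224) = -224/1079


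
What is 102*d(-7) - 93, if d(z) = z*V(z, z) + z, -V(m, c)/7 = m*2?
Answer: -70779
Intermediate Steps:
V(m, c) = -14*m (V(m, c) = -7*m*2 = -14*m)
d(z) = z - 14*z**2 (d(z) = z*(-14*z) + z = -14*z**2 + z = z - 14*z**2)
102*d(-7) - 93 = 102*(-7*(1 - 14*(-7))) - 93 = 102*(-7*(1 + 98)) - 93 = 102*(-7*99) - 93 = 102*(-693) - 93 = -70686 - 93 = -70779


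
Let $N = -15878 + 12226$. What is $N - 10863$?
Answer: $-14515$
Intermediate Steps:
$N = -3652$
$N - 10863 = -3652 - 10863 = -14515$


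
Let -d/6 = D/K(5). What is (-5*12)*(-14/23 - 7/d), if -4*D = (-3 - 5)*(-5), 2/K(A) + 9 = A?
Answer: 1519/46 ≈ 33.022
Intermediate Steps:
K(A) = 2/(-9 + A)
D = -10 (D = -(-3 - 5)*(-5)/4 = -(-2)*(-5) = -¼*40 = -10)
d = -120 (d = -(-60)/(2/(-9 + 5)) = -(-60)/(2/(-4)) = -(-60)/(2*(-¼)) = -(-60)/(-½) = -(-60)*(-2) = -6*20 = -120)
(-5*12)*(-14/23 - 7/d) = (-5*12)*(-14/23 - 7/(-120)) = -60*(-14*1/23 - 7*(-1/120)) = -60*(-14/23 + 7/120) = -60*(-1519/2760) = 1519/46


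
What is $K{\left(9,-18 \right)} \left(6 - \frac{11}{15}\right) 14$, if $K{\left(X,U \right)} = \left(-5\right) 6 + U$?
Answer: $- \frac{17696}{5} \approx -3539.2$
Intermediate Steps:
$K{\left(X,U \right)} = -30 + U$
$K{\left(9,-18 \right)} \left(6 - \frac{11}{15}\right) 14 = \left(-30 - 18\right) \left(6 - \frac{11}{15}\right) 14 = - 48 \left(6 - \frac{11}{15}\right) 14 = - 48 \cdot \frac{79}{15} \cdot 14 = \left(-48\right) \frac{1106}{15} = - \frac{17696}{5}$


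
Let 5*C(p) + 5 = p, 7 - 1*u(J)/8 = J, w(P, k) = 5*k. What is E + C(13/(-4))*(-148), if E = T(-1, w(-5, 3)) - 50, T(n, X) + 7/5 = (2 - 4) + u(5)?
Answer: 1034/5 ≈ 206.80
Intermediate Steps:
u(J) = 56 - 8*J
C(p) = -1 + p/5
T(n, X) = 63/5 (T(n, X) = -7/5 + ((2 - 4) + (56 - 8*5)) = -7/5 + (-2 + (56 - 40)) = -7/5 + (-2 + 16) = -7/5 + 14 = 63/5)
E = -187/5 (E = 63/5 - 50 = -187/5 ≈ -37.400)
E + C(13/(-4))*(-148) = -187/5 + (-1 + (13/(-4))/5)*(-148) = -187/5 + (-1 + (13*(-¼))/5)*(-148) = -187/5 + (-1 + (⅕)*(-13/4))*(-148) = -187/5 + (-1 - 13/20)*(-148) = -187/5 - 33/20*(-148) = -187/5 + 1221/5 = 1034/5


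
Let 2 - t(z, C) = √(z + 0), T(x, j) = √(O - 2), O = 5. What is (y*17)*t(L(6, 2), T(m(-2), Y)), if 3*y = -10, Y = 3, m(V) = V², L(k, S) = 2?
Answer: -340/3 + 170*√2/3 ≈ -33.195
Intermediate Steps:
y = -10/3 (y = (⅓)*(-10) = -10/3 ≈ -3.3333)
T(x, j) = √3 (T(x, j) = √(5 - 2) = √3)
t(z, C) = 2 - √z (t(z, C) = 2 - √(z + 0) = 2 - √z)
(y*17)*t(L(6, 2), T(m(-2), Y)) = (-10/3*17)*(2 - √2) = -170*(2 - √2)/3 = -340/3 + 170*√2/3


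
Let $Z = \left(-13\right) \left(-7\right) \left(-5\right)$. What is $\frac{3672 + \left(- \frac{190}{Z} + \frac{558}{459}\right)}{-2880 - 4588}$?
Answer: $- \frac{4262333}{8664747} \approx -0.49192$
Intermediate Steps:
$Z = -455$ ($Z = 91 \left(-5\right) = -455$)
$\frac{3672 + \left(- \frac{190}{Z} + \frac{558}{459}\right)}{-2880 - 4588} = \frac{3672 + \left(- \frac{190}{-455} + \frac{558}{459}\right)}{-2880 - 4588} = \frac{3672 + \left(\left(-190\right) \left(- \frac{1}{455}\right) + 558 \cdot \frac{1}{459}\right)}{-7468} = \left(3672 + \left(\frac{38}{91} + \frac{62}{51}\right)\right) \left(- \frac{1}{7468}\right) = \left(3672 + \frac{7580}{4641}\right) \left(- \frac{1}{7468}\right) = \frac{17049332}{4641} \left(- \frac{1}{7468}\right) = - \frac{4262333}{8664747}$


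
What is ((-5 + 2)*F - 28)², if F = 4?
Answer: 1600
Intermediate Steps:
((-5 + 2)*F - 28)² = ((-5 + 2)*4 - 28)² = (-3*4 - 28)² = (-12 - 28)² = (-40)² = 1600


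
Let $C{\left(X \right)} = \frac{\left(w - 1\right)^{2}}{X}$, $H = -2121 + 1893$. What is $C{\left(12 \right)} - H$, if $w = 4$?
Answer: $\frac{915}{4} \approx 228.75$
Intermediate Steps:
$H = -228$
$C{\left(X \right)} = \frac{9}{X}$ ($C{\left(X \right)} = \frac{\left(4 - 1\right)^{2}}{X} = \frac{3^{2}}{X} = \frac{9}{X}$)
$C{\left(12 \right)} - H = \frac{9}{12} - -228 = 9 \cdot \frac{1}{12} + 228 = \frac{3}{4} + 228 = \frac{915}{4}$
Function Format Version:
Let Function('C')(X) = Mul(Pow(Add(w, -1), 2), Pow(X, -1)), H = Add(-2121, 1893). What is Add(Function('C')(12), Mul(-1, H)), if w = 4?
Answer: Rational(915, 4) ≈ 228.75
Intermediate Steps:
H = -228
Function('C')(X) = Mul(9, Pow(X, -1)) (Function('C')(X) = Mul(Pow(Add(4, -1), 2), Pow(X, -1)) = Mul(Pow(3, 2), Pow(X, -1)) = Mul(9, Pow(X, -1)))
Add(Function('C')(12), Mul(-1, H)) = Add(Mul(9, Pow(12, -1)), Mul(-1, -228)) = Add(Mul(9, Rational(1, 12)), 228) = Add(Rational(3, 4), 228) = Rational(915, 4)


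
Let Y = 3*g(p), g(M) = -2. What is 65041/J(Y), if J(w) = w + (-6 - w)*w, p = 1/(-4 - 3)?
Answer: -65041/6 ≈ -10840.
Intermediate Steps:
p = -⅐ (p = 1/(-7) = -⅐ ≈ -0.14286)
Y = -6 (Y = 3*(-2) = -6)
J(w) = w + w*(-6 - w)
65041/J(Y) = 65041/((-1*(-6)*(5 - 6))) = 65041/((-1*(-6)*(-1))) = 65041/(-6) = 65041*(-⅙) = -65041/6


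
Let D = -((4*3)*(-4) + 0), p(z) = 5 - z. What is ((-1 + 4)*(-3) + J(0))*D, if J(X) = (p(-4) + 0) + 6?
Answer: 288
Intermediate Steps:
J(X) = 15 (J(X) = ((5 - 1*(-4)) + 0) + 6 = ((5 + 4) + 0) + 6 = (9 + 0) + 6 = 9 + 6 = 15)
D = 48 (D = -(12*(-4) + 0) = -(-48 + 0) = -1*(-48) = 48)
((-1 + 4)*(-3) + J(0))*D = ((-1 + 4)*(-3) + 15)*48 = (3*(-3) + 15)*48 = (-9 + 15)*48 = 6*48 = 288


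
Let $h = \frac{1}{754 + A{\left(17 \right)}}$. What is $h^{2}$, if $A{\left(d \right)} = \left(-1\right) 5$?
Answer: $\frac{1}{561001} \approx 1.7825 \cdot 10^{-6}$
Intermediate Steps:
$A{\left(d \right)} = -5$
$h = \frac{1}{749}$ ($h = \frac{1}{754 - 5} = \frac{1}{749} \approx 0.0013351$)
$h^{2} = \left(\frac{1}{749}\right)^{2} = \frac{1}{561001}$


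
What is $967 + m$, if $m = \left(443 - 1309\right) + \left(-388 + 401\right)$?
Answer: $114$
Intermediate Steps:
$m = -853$ ($m = -866 + 13 = -853$)
$967 + m = 967 - 853 = 114$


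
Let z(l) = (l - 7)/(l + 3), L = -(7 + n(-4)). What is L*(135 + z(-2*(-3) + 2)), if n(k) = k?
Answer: -4458/11 ≈ -405.27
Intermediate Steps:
L = -3 (L = -(7 - 4) = -1*3 = -3)
z(l) = (-7 + l)/(3 + l)
L*(135 + z(-2*(-3) + 2)) = -3*(135 + (-7 + (-2*(-3) + 2))/(3 + (-2*(-3) + 2))) = -3*(135 + (-7 + (6 + 2))/(3 + (6 + 2))) = -3*(135 + (-7 + 8)/(3 + 8)) = -3*(135 + 1/11) = -3*1486/11 = -4458/11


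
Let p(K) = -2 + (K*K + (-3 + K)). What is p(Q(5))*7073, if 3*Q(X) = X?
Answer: -35365/9 ≈ -3929.4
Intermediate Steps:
Q(X) = X/3
p(K) = -5 + K + K**2 (p(K) = -2 + (K**2 + (-3 + K)) = -2 + (-3 + K + K**2) = -5 + K + K**2)
p(Q(5))*7073 = (-5 + (1/3)*5 + ((1/3)*5)**2)*7073 = (-5 + 5/3 + (5/3)**2)*7073 = (-5 + 5/3 + 25/9)*7073 = -5/9*7073 = -35365/9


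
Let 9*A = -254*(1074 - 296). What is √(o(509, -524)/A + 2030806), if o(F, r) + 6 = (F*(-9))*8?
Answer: √19826015014700674/98806 ≈ 1425.1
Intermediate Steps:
o(F, r) = -6 - 72*F (o(F, r) = -6 + (F*(-9))*8 = -6 - 9*F*8 = -6 - 72*F)
A = -197612/9 (A = (-254*(1074 - 296))/9 = (-254*778)/9 = (⅑)*(-197612) = -197612/9 ≈ -21957.)
√(o(509, -524)/A + 2030806) = √((-6 - 72*509)/(-197612/9) + 2030806) = √((-6 - 36648)*(-9/197612) + 2030806) = √(-36654*(-9/197612) + 2030806) = √(164943/98806 + 2030806) = √(200655982579/98806) = √19826015014700674/98806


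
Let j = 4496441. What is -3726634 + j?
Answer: 769807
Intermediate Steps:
-3726634 + j = -3726634 + 4496441 = 769807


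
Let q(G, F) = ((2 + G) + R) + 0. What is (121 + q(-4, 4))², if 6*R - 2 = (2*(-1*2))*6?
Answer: 119716/9 ≈ 13302.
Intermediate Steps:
R = -11/3 (R = ⅓ + ((2*(-1*2))*6)/6 = ⅓ + ((2*(-2))*6)/6 = ⅓ + (-4*6)/6 = ⅓ + (⅙)*(-24) = ⅓ - 4 = -11/3 ≈ -3.6667)
q(G, F) = -5/3 + G (q(G, F) = ((2 + G) - 11/3) + 0 = (-5/3 + G) + 0 = -5/3 + G)
(121 + q(-4, 4))² = (121 + (-5/3 - 4))² = (121 - 17/3)² = (346/3)² = 119716/9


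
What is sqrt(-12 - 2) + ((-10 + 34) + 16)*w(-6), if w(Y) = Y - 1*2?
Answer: -320 + I*sqrt(14) ≈ -320.0 + 3.7417*I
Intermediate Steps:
w(Y) = -2 + Y (w(Y) = Y - 2 = -2 + Y)
sqrt(-12 - 2) + ((-10 + 34) + 16)*w(-6) = sqrt(-12 - 2) + ((-10 + 34) + 16)*(-2 - 6) = sqrt(-14) + (24 + 16)*(-8) = I*sqrt(14) + 40*(-8) = I*sqrt(14) - 320 = -320 + I*sqrt(14)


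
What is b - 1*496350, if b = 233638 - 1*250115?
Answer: -512827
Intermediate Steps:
b = -16477 (b = 233638 - 250115 = -16477)
b - 1*496350 = -16477 - 1*496350 = -16477 - 496350 = -512827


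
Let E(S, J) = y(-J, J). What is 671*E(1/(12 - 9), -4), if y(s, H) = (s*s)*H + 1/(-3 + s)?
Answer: -42273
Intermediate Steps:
y(s, H) = 1/(-3 + s) + H*s² (y(s, H) = s²*H + 1/(-3 + s) = H*s² + 1/(-3 + s) = 1/(-3 + s) + H*s²)
E(S, J) = (1 - J⁴ - 3*J³)/(-3 - J) (E(S, J) = (1 + J*(-J)³ - 3*J*(-J)²)/(-3 - J) = (1 + J*(-J³) - 3*J*J²)/(-3 - J) = (1 - J⁴ - 3*J³)/(-3 - J))
671*E(1/(12 - 9), -4) = 671*((-1 + (-4)⁴ + 3*(-4)³)/(3 - 4)) = 671*((-1 + 256 + 3*(-64))/(-1)) = 671*(-(-1 + 256 - 192)) = 671*(-1*63) = 671*(-63) = -42273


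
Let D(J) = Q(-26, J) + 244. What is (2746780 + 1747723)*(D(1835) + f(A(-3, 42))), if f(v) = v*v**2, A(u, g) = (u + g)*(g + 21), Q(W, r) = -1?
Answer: 66664887599316708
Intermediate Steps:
A(u, g) = (21 + g)*(g + u) (A(u, g) = (g + u)*(21 + g) = (21 + g)*(g + u))
D(J) = 243 (D(J) = -1 + 244 = 243)
f(v) = v**3
(2746780 + 1747723)*(D(1835) + f(A(-3, 42))) = (2746780 + 1747723)*(243 + (42**2 + 21*42 + 21*(-3) + 42*(-3))**3) = 4494503*(243 + (1764 + 882 - 63 - 126)**3) = 4494503*(243 + 2457**3) = 4494503*(243 + 14832537993) = 4494503*14832538236 = 66664887599316708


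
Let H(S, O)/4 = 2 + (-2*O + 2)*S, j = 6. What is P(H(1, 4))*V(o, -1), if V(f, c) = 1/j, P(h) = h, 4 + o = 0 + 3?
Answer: -8/3 ≈ -2.6667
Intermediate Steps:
o = -1 (o = -4 + (0 + 3) = -4 + 3 = -1)
H(S, O) = 8 + 4*S*(2 - 2*O) (H(S, O) = 4*(2 + (-2*O + 2)*S) = 4*(2 + (2 - 2*O)*S) = 4*(2 + S*(2 - 2*O)) = 8 + 4*S*(2 - 2*O))
V(f, c) = ⅙ (V(f, c) = 1/6 = ⅙)
P(H(1, 4))*V(o, -1) = (8 + 8*1 - 8*4*1)*(⅙) = (8 + 8 - 32)*(⅙) = -16*⅙ = -8/3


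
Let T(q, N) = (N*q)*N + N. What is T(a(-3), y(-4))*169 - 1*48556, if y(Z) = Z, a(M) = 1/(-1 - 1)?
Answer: -50584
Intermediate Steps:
a(M) = -½ (a(M) = 1/(-2) = -½)
T(q, N) = N + q*N² (T(q, N) = q*N² + N = N + q*N²)
T(a(-3), y(-4))*169 - 1*48556 = -4*(1 - 4*(-½))*169 - 1*48556 = -4*(1 + 2)*169 - 48556 = -4*3*169 - 48556 = -12*169 - 48556 = -2028 - 48556 = -50584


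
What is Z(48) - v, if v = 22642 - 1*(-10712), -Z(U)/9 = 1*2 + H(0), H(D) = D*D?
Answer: -33372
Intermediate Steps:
H(D) = D²
Z(U) = -18 (Z(U) = -9*(1*2 + 0²) = -9*(2 + 0) = -9*2 = -18)
v = 33354 (v = 22642 + 10712 = 33354)
Z(48) - v = -18 - 1*33354 = -18 - 33354 = -33372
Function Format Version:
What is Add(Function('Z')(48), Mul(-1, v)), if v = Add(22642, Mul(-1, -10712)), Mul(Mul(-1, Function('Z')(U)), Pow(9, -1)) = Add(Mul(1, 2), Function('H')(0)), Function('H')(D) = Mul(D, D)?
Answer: -33372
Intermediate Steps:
Function('H')(D) = Pow(D, 2)
Function('Z')(U) = -18 (Function('Z')(U) = Mul(-9, Add(Mul(1, 2), Pow(0, 2))) = Mul(-9, Add(2, 0)) = Mul(-9, 2) = -18)
v = 33354 (v = Add(22642, 10712) = 33354)
Add(Function('Z')(48), Mul(-1, v)) = Add(-18, Mul(-1, 33354)) = Add(-18, -33354) = -33372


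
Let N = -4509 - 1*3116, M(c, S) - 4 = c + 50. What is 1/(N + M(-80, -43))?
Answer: -1/7651 ≈ -0.00013070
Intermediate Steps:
M(c, S) = 54 + c (M(c, S) = 4 + (c + 50) = 4 + (50 + c) = 54 + c)
N = -7625 (N = -4509 - 3116 = -7625)
1/(N + M(-80, -43)) = 1/(-7625 + (54 - 80)) = 1/(-7625 - 26) = 1/(-7651) = -1/7651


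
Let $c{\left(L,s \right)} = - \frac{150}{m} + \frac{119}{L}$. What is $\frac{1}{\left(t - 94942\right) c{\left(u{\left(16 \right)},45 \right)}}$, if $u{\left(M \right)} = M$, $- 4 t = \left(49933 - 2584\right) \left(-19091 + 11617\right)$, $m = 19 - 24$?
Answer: $\frac{32}{105875244071} \approx 3.0224 \cdot 10^{-10}$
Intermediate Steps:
$m = -5$ ($m = 19 - 24 = -5$)
$t = \frac{176943213}{2}$ ($t = - \frac{\left(49933 - 2584\right) \left(-19091 + 11617\right)}{4} = - \frac{47349 \left(-7474\right)}{4} = \left(- \frac{1}{4}\right) \left(-353886426\right) = \frac{176943213}{2} \approx 8.8472 \cdot 10^{7}$)
$c{\left(L,s \right)} = 30 + \frac{119}{L}$ ($c{\left(L,s \right)} = - \frac{150}{-5} + \frac{119}{L} = \left(-150\right) \left(- \frac{1}{5}\right) + \frac{119}{L} = 30 + \frac{119}{L}$)
$\frac{1}{\left(t - 94942\right) c{\left(u{\left(16 \right)},45 \right)}} = \frac{1}{\left(\frac{176943213}{2} - 94942\right) \left(30 + \frac{119}{16}\right)} = \frac{1}{\frac{176753329}{2} \left(30 + 119 \cdot \frac{1}{16}\right)} = \frac{2}{176753329 \left(30 + \frac{119}{16}\right)} = \frac{2}{176753329 \cdot \frac{599}{16}} = \frac{2}{176753329} \cdot \frac{16}{599} = \frac{32}{105875244071}$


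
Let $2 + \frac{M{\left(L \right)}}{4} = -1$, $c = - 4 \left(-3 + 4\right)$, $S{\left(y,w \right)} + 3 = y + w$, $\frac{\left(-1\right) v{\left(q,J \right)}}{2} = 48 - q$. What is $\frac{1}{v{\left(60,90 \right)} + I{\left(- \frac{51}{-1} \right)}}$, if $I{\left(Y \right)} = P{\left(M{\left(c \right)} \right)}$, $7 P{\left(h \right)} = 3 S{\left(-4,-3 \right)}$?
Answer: $\frac{7}{138} \approx 0.050725$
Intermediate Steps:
$v{\left(q,J \right)} = -96 + 2 q$ ($v{\left(q,J \right)} = - 2 \left(48 - q\right) = -96 + 2 q$)
$S{\left(y,w \right)} = -3 + w + y$ ($S{\left(y,w \right)} = -3 + \left(y + w\right) = -3 + \left(w + y\right) = -3 + w + y$)
$c = -4$ ($c = \left(-4\right) 1 = -4$)
$M{\left(L \right)} = -12$ ($M{\left(L \right)} = -8 + 4 \left(-1\right) = -8 - 4 = -12$)
$P{\left(h \right)} = - \frac{30}{7}$ ($P{\left(h \right)} = \frac{3 \left(-3 - 3 - 4\right)}{7} = \frac{3 \left(-10\right)}{7} = \frac{1}{7} \left(-30\right) = - \frac{30}{7}$)
$I{\left(Y \right)} = - \frac{30}{7}$
$\frac{1}{v{\left(60,90 \right)} + I{\left(- \frac{51}{-1} \right)}} = \frac{1}{\left(-96 + 2 \cdot 60\right) - \frac{30}{7}} = \frac{1}{\left(-96 + 120\right) - \frac{30}{7}} = \frac{1}{24 - \frac{30}{7}} = \frac{1}{\frac{138}{7}} = \frac{7}{138}$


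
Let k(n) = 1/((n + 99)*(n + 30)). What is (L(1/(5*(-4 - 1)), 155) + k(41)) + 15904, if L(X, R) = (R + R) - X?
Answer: 805837793/49700 ≈ 16214.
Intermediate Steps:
k(n) = 1/((30 + n)*(99 + n)) (k(n) = 1/((99 + n)*(30 + n)) = 1/((30 + n)*(99 + n)))
L(X, R) = -X + 2*R (L(X, R) = 2*R - X = -X + 2*R)
(L(1/(5*(-4 - 1)), 155) + k(41)) + 15904 = ((-1/(5*(-4 - 1)) + 2*155) + 1/(2970 + 41**2 + 129*41)) + 15904 = ((-1/(5*(-5)) + 310) + 1/(2970 + 1681 + 5289)) + 15904 = ((-1/(-25) + 310) + 1/9940) + 15904 = ((-1*(-1/25) + 310) + 1/9940) + 15904 = ((1/25 + 310) + 1/9940) + 15904 = (7751/25 + 1/9940) + 15904 = 15408993/49700 + 15904 = 805837793/49700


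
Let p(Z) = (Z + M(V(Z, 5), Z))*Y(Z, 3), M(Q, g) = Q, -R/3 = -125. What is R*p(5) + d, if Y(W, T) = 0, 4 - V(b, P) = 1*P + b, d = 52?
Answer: 52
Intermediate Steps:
R = 375 (R = -3*(-125) = 375)
V(b, P) = 4 - P - b (V(b, P) = 4 - (1*P + b) = 4 - (P + b) = 4 + (-P - b) = 4 - P - b)
p(Z) = 0 (p(Z) = (Z + (4 - 1*5 - Z))*0 = (Z + (4 - 5 - Z))*0 = (Z + (-1 - Z))*0 = -1*0 = 0)
R*p(5) + d = 375*0 + 52 = 0 + 52 = 52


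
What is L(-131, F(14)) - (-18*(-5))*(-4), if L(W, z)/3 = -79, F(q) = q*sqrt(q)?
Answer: 123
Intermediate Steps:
F(q) = q**(3/2)
L(W, z) = -237 (L(W, z) = 3*(-79) = -237)
L(-131, F(14)) - (-18*(-5))*(-4) = -237 - (-18*(-5))*(-4) = -237 - 90*(-4) = -237 - 1*(-360) = -237 + 360 = 123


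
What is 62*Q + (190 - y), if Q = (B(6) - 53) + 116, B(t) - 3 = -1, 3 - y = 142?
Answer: 4359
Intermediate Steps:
y = -139 (y = 3 - 1*142 = 3 - 142 = -139)
B(t) = 2 (B(t) = 3 - 1 = 2)
Q = 65 (Q = (2 - 53) + 116 = -51 + 116 = 65)
62*Q + (190 - y) = 62*65 + (190 - 1*(-139)) = 4030 + (190 + 139) = 4030 + 329 = 4359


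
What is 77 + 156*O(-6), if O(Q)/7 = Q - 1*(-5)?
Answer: -1015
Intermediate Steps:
O(Q) = 35 + 7*Q (O(Q) = 7*(Q - 1*(-5)) = 7*(Q + 5) = 7*(5 + Q) = 35 + 7*Q)
77 + 156*O(-6) = 77 + 156*(35 + 7*(-6)) = 77 + 156*(35 - 42) = 77 + 156*(-7) = 77 - 1092 = -1015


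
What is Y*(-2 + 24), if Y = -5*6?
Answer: -660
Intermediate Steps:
Y = -30
Y*(-2 + 24) = -30*(-2 + 24) = -30*22 = -660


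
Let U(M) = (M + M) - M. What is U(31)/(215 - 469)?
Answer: -31/254 ≈ -0.12205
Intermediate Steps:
U(M) = M (U(M) = 2*M - M = M)
U(31)/(215 - 469) = 31/(215 - 469) = 31/(-254) = 31*(-1/254) = -31/254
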